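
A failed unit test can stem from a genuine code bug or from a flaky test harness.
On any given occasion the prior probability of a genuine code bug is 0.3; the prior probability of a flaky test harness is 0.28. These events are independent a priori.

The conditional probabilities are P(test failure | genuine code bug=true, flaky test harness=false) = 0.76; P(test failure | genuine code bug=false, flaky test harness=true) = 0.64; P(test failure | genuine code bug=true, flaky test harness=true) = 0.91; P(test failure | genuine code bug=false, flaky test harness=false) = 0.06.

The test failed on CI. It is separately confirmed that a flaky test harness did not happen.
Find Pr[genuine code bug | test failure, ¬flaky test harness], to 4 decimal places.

Enumerate both values of genuine code bug and weight by the priors:
  P(test failure | ¬flaky test harness) = 0.06×0.7 + 0.76×0.3
        = 0.042000 + 0.228000 = 0.270000
Configurations with genuine code bug contribute 0.228000, so
  P(genuine code bug | test failure, ¬flaky test harness) = 0.228000 / 0.270000 ≈ 0.8444

Pr[genuine code bug | test failure, ¬flaky test harness] ≈ 0.8444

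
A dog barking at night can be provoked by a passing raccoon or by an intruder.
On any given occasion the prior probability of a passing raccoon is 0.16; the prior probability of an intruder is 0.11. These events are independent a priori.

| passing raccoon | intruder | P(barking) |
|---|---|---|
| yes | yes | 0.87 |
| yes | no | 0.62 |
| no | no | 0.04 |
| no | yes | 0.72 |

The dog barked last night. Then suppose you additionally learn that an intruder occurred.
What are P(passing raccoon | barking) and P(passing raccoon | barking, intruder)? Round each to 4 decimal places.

P(passing raccoon | barking) ≈ 0.5179; P(passing raccoon | barking, intruder) ≈ 0.1871

Sum P(barking|·) weighted by the priors over the 4 (passing raccoon, intruder) configurations:
  P(barking) = 0.04*0.84*0.89 + 0.72*0.84*0.11 + 0.62*0.16*0.89 + 0.87*0.16*0.11
        = 0.029904 + 0.066528 + 0.088288 + 0.015312 = 0.200032
The terms with passing raccoon present sum to 0.103600, so
  P(passing raccoon | barking) = 0.103600 / 0.200032 ≈ 0.5179

Now condition on the additional information:
P(barking | intruder) = 0.72*0.84 + 0.87*0.16 = 0.604800 + 0.139200 = 0.744000
Restricting to configurations with passing raccoon present: 0.87*0.16 = 0.139200.
So P(passing raccoon | barking, intruder) = 0.139200/0.744000 ≈ 0.1871.
This is intercausal reasoning (explaining away): once intruder accounts for the barking, passing raccoon becomes less likely.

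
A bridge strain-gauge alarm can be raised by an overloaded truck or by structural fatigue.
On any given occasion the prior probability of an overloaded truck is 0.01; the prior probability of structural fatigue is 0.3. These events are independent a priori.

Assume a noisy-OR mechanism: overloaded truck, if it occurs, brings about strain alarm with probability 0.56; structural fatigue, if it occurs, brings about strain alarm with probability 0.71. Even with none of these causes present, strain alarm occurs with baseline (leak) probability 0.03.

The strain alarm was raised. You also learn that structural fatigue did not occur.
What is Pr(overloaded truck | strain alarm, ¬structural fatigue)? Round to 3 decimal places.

Under noisy-OR, P(strain alarm | causes) = 1 − (1−0.03)·∏(1−qᵢ) over the active causes.
P(strain alarm | ¬structural fatigue) = 0.03·0.99 + 0.5732·0.01 = 0.029700 + 0.005732 = 0.035432
Of this, 0.005732 comes from 0.5732·0.01 (the overloaded truck=true cases).
P(overloaded truck | strain alarm, ¬structural fatigue) = 0.005732 / 0.035432 ≈ 0.162

Pr(overloaded truck | strain alarm, ¬structural fatigue) ≈ 0.162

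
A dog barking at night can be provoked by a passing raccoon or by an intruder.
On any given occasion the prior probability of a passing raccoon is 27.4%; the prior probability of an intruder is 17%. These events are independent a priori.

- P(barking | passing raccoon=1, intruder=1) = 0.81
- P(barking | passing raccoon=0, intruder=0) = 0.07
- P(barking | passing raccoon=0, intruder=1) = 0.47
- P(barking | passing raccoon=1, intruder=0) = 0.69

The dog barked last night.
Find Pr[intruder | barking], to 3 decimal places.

Pr[intruder | barking] ≈ 0.325

P(barking) = 0.07×0.726×0.83 + 0.47×0.726×0.17 + 0.69×0.274×0.83 + 0.81×0.274×0.17 = 0.042181 + 0.058007 + 0.156920 + 0.037730 = 0.294838
The intruder-present share is 0.058007 + 0.037730 = 0.095737.
So P(intruder | barking) = 0.095737/0.294838 ≈ 0.325.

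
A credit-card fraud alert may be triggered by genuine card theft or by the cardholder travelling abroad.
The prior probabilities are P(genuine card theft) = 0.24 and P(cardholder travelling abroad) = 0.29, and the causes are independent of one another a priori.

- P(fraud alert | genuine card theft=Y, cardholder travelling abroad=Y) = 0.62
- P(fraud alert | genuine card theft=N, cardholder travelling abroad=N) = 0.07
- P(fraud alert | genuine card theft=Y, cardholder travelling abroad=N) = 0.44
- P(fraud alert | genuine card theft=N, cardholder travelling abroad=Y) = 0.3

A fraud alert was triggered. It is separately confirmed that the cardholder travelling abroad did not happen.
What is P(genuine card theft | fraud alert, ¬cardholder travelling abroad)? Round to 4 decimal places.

P(genuine card theft | fraud alert, ¬cardholder travelling abroad) ≈ 0.6650

P(fraud alert | ¬cardholder travelling abroad) = 0.07*0.76 + 0.44*0.24 = 0.053200 + 0.105600 = 0.158800
Of this, 0.105600 comes from 0.44*0.24 (the genuine card theft=true cases).
Hence the posterior is 0.105600/0.158800 ≈ 0.6650.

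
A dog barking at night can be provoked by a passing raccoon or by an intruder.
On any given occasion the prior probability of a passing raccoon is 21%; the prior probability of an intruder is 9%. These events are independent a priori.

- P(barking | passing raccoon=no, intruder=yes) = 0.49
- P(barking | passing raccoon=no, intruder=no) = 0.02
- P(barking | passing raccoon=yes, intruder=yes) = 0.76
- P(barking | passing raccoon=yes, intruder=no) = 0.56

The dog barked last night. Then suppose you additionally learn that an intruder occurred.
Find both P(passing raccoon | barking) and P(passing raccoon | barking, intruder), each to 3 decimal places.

P(barking) = 0.02*0.79*0.91 + 0.49*0.79*0.09 + 0.56*0.21*0.91 + 0.76*0.21*0.09 = 0.014378 + 0.034839 + 0.107016 + 0.014364 = 0.170597
The passing raccoon-present share is 0.107016 + 0.014364 = 0.121380.
Hence the posterior is 0.121380/0.170597 ≈ 0.712.

Now condition on the additional information:
P(barking | intruder) = 0.49*0.79 + 0.76*0.21 = 0.387100 + 0.159600 = 0.546700
Of this, 0.159600 comes from 0.76*0.21 (the passing raccoon=true cases).
Hence the posterior is 0.159600/0.546700 ≈ 0.292.

P(passing raccoon | barking) ≈ 0.712; P(passing raccoon | barking, intruder) ≈ 0.292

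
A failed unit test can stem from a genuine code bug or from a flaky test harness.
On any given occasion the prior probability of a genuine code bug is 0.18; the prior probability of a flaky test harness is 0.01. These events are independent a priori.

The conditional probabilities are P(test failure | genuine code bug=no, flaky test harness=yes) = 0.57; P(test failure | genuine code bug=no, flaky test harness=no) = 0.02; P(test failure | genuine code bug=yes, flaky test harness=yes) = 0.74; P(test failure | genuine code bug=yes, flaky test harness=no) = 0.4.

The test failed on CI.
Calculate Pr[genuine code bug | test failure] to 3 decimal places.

P(test failure) = 0.02·0.82·0.99 + 0.57·0.82·0.01 + 0.4·0.18·0.99 + 0.74·0.18·0.01 = 0.016236 + 0.004674 + 0.071280 + 0.001332 = 0.093522
Of this, 0.072612 comes from 0.071280 + 0.001332 (the genuine code bug=true cases).
Hence the posterior is 0.072612/0.093522 ≈ 0.776.

Pr[genuine code bug | test failure] ≈ 0.776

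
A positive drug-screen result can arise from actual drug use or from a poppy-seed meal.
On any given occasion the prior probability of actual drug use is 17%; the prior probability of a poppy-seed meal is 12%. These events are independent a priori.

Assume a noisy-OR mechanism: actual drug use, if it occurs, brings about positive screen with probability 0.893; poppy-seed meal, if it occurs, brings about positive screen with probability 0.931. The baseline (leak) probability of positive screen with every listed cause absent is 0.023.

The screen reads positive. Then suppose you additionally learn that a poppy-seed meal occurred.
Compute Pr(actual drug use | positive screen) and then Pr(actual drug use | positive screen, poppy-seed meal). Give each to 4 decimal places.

Pr(actual drug use | positive screen) ≈ 0.5844; Pr(actual drug use | positive screen, poppy-seed meal) ≈ 0.1790

Under noisy-OR, P(positive screen | causes) = 1 − (1−0.023)·∏(1−qᵢ) over the active causes.
P(positive screen) = 0.023*0.83*0.88 + 0.932587*0.83*0.12 + 0.895461*0.17*0.88 + 0.992787*0.17*0.12 = 0.016799 + 0.092886 + 0.133961 + 0.020253 = 0.263899
Restricting to configurations with actual drug use present: 0.133961 + 0.020253 = 0.154214.
P(actual drug use | positive screen) = 0.154214 / 0.263899 ≈ 0.5844

Now also conditioning on poppy-seed meal=true:
Weight on actual drug use=true, given the evidence: 0.992787×0.17 = 0.168774
The normalizing constant is 0.932587×0.83 + 0.992787×0.17 = 0.942821
P(actual drug use | positive screen, poppy-seed meal) = 0.168774/0.942821 ≈ 0.1790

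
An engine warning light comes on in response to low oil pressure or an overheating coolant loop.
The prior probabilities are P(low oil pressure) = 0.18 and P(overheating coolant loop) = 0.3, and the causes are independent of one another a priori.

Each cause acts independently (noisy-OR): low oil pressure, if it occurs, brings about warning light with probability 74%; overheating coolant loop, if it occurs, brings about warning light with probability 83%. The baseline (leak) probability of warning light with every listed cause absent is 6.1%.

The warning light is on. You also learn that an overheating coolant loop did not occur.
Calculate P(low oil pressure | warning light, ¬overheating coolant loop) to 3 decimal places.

P(low oil pressure | warning light, ¬overheating coolant loop) ≈ 0.731

Under noisy-OR, P(warning light | causes) = 1 − (1−0.061)·∏(1−qᵢ) over the active causes.
P(warning light | ¬overheating coolant loop) = 0.061*0.82 + 0.75586*0.18 = 0.050020 + 0.136055 = 0.186075
Of this, 0.136055 comes from 0.75586*0.18 (the low oil pressure=true cases).
P(low oil pressure | warning light, ¬overheating coolant loop) = 0.136055 / 0.186075 ≈ 0.731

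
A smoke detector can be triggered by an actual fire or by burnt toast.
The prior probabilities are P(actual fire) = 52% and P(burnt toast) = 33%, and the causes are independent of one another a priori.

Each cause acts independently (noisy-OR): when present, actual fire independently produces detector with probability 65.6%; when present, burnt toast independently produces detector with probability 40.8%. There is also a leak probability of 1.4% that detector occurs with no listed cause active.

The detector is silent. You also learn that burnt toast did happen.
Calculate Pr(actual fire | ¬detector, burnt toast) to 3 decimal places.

Pr(actual fire | ¬detector, burnt toast) ≈ 0.271

Under noisy-OR, P(detector | causes) = 1 − (1−0.014)·∏(1−qᵢ) over the active causes.
P(¬detector | burnt toast) = 0.583712*0.48 + 0.200797*0.52 = 0.280182 + 0.104414 = 0.384596
Of this, 0.104414 comes from 0.200797*0.52 (the actual fire=true cases).
P(actual fire | ¬detector, burnt toast) = 0.104414 / 0.384596 ≈ 0.271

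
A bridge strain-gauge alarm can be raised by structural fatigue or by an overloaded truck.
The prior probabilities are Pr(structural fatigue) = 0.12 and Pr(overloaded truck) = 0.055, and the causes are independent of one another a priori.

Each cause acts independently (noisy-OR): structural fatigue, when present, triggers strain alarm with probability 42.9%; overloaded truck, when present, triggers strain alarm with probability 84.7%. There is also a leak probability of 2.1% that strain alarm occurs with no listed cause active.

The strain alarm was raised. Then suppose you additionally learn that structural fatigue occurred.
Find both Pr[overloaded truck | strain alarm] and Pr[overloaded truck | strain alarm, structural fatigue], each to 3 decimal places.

Under noisy-OR, P(strain alarm | causes) = 1 − (1−0.021)·∏(1−qᵢ) over the active causes.
Sum P(strain alarm|·) weighted by the priors over the 4 (structural fatigue, overloaded truck) configurations:
  P(strain alarm) = 0.021·0.88·0.945 + 0.850213·0.88·0.055 + 0.440991·0.12·0.945 + 0.914472·0.12·0.055
        = 0.017464 + 0.041150 + 0.050008 + 0.006036 = 0.114658
Keeping only the overloaded truck-present terms gives 0.047186, so
  P(overloaded truck | strain alarm) = 0.047186 / 0.114658 ≈ 0.412

Now condition on the additional information:
P(strain alarm | structural fatigue) = 0.440991*0.945 + 0.914472*0.055 = 0.416736 + 0.050296 = 0.467032
Of this, 0.050296 comes from 0.914472*0.055 (the overloaded truck=true cases).
P(overloaded truck | strain alarm, structural fatigue) = 0.050296 / 0.467032 ≈ 0.108
The drop from 0.412 to 0.108 is the explaining-away (discounting) effect.

Pr[overloaded truck | strain alarm] ≈ 0.412; Pr[overloaded truck | strain alarm, structural fatigue] ≈ 0.108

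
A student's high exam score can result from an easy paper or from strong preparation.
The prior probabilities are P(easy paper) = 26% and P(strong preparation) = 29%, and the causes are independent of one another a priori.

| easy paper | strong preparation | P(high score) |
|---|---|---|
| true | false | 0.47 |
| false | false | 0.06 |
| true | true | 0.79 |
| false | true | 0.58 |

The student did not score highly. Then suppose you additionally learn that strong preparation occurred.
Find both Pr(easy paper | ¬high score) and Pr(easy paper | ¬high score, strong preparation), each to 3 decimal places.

Pr(easy paper | ¬high score) ≈ 0.163; Pr(easy paper | ¬high score, strong preparation) ≈ 0.149

Weight on easy paper=true, given the evidence: 0.097838 + 0.015834 = 0.113672
The normalizing constant is 0.94*0.74*0.71 + 0.42*0.74*0.29 + 0.53*0.26*0.71 + 0.21*0.26*0.29 = 0.697680
P(easy paper | ¬high score) = 0.113672/0.697680 ≈ 0.163

Now also conditioning on strong preparation=true:
Sum P(¬high score|·) weighted by the priors over both values of easy paper:
  P(¬high score | strong preparation) = 0.42×0.74 + 0.21×0.26
        = 0.310800 + 0.054600 = 0.365400
Configurations with easy paper contribute 0.054600, so
  P(easy paper | ¬high score, strong preparation) = 0.054600 / 0.365400 ≈ 0.149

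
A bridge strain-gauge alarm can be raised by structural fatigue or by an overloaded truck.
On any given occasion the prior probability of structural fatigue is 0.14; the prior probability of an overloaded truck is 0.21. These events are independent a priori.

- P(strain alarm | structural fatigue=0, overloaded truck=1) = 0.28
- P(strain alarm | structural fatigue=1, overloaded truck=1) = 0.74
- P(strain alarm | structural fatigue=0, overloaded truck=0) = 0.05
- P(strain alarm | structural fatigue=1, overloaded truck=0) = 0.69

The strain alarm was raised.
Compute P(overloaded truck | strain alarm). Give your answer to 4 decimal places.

For the numerator, keep only overloaded truck=true terms: 0.050568 + 0.021756 = 0.072324
Normalizer over all consistent configurations: 0.05*0.86*0.79 + 0.28*0.86*0.21 + 0.69*0.14*0.79 + 0.74*0.14*0.21 = 0.182608
P(overloaded truck | strain alarm) = 0.072324/0.182608 ≈ 0.3961

P(overloaded truck | strain alarm) ≈ 0.3961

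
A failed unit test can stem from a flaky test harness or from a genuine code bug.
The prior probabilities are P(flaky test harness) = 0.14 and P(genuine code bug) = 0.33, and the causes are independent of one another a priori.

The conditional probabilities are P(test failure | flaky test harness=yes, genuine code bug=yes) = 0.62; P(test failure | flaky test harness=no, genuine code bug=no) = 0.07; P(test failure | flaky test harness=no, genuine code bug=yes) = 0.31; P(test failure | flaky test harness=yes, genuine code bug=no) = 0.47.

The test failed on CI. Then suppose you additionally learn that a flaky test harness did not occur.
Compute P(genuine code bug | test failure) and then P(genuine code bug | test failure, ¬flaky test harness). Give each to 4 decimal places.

P(genuine code bug | test failure) ≈ 0.5801; P(genuine code bug | test failure, ¬flaky test harness) ≈ 0.6857

For the numerator, keep only genuine code bug=true terms: 0.087978 + 0.028644 = 0.116622
Normalizer over all consistent configurations: 0.07*0.86*0.67 + 0.31*0.86*0.33 + 0.47*0.14*0.67 + 0.62*0.14*0.33 = 0.201042
P(genuine code bug | test failure) = 0.116622/0.201042 ≈ 0.5801

With the extra evidence:
P(test failure | ¬flaky test harness) = 0.07×0.67 + 0.31×0.33 = 0.046900 + 0.102300 = 0.149200
Restricting to configurations with genuine code bug present: 0.31×0.33 = 0.102300.
So P(genuine code bug | test failure, ¬flaky test harness) = 0.102300/0.149200 ≈ 0.6857.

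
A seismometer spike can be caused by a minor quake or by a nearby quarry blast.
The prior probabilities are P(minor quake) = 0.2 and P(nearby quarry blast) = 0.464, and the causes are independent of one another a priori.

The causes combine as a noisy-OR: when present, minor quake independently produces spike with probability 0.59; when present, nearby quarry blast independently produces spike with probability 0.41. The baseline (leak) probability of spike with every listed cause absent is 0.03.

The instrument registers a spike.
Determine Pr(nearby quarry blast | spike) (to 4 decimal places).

Under noisy-OR, P(spike | causes) = 1 − (1−0.03)·∏(1−qᵢ) over the active causes.
Sum P(spike|·) weighted by the priors over the 4 (minor quake, nearby quarry blast) configurations:
  P(spike) = 0.03*0.8*0.536 + 0.4277*0.8*0.464 + 0.6023*0.2*0.536 + 0.765357*0.2*0.464
        = 0.012864 + 0.158762 + 0.064567 + 0.071025 = 0.307218
Keeping only the nearby quarry blast-present terms gives 0.229787, so
  P(nearby quarry blast | spike) = 0.229787 / 0.307218 ≈ 0.7480

Pr(nearby quarry blast | spike) ≈ 0.7480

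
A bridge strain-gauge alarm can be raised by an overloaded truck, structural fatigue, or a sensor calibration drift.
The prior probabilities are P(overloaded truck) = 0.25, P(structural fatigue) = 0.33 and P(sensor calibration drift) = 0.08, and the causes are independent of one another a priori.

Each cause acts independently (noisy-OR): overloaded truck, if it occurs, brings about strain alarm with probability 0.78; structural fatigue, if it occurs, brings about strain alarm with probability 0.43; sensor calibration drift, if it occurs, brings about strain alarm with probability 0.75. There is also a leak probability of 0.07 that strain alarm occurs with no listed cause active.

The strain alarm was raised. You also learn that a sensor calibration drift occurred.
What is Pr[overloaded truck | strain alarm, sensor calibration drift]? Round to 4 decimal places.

Under noisy-OR, P(strain alarm | causes) = 1 − (1−0.07)·∏(1−qᵢ) over the active causes.
P(strain alarm | sensor calibration drift) = 0.7675×0.75×0.67 + 0.867475×0.75×0.33 + 0.94885×0.25×0.67 + 0.970844×0.25×0.33 = 0.385669 + 0.214700 + 0.158932 + 0.080095 = 0.839396
Of this, 0.239027 comes from 0.158932 + 0.080095 (the overloaded truck=true cases).
P(overloaded truck | strain alarm, sensor calibration drift) = 0.239027 / 0.839396 ≈ 0.2848

Pr[overloaded truck | strain alarm, sensor calibration drift] ≈ 0.2848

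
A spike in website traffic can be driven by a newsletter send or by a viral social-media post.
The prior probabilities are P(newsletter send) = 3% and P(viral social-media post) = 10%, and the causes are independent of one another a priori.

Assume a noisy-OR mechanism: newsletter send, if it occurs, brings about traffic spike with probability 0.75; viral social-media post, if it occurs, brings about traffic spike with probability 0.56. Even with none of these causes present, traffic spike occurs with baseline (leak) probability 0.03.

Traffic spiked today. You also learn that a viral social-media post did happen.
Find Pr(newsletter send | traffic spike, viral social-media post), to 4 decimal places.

Pr(newsletter send | traffic spike, viral social-media post) ≈ 0.0460

Under noisy-OR, P(traffic spike | causes) = 1 − (1−0.03)·∏(1−qᵢ) over the active causes.
For the numerator, keep only newsletter send=true terms: 0.8933×0.03 = 0.026799
The normalizing constant is 0.5732×0.97 + 0.8933×0.03 = 0.582803
P(newsletter send | traffic spike, viral social-media post) = 0.026799/0.582803 ≈ 0.0460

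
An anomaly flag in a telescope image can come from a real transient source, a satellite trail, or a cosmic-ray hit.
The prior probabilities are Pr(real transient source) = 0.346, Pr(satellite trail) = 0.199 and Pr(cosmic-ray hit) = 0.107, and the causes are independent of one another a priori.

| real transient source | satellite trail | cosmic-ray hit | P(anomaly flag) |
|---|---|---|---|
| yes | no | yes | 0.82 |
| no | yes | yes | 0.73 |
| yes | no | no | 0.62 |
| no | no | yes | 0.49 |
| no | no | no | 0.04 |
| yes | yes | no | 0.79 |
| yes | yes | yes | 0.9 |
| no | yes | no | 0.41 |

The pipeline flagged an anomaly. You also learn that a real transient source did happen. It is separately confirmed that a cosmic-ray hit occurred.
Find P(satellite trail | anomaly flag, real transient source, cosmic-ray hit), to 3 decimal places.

P(anomaly flag | real transient source, cosmic-ray hit) = 0.82×0.801 + 0.9×0.199 = 0.656820 + 0.179100 = 0.835920
Restricting to configurations with satellite trail present: 0.9×0.199 = 0.179100.
So P(satellite trail | anomaly flag, real transient source, cosmic-ray hit) = 0.179100/0.835920 ≈ 0.214.

P(satellite trail | anomaly flag, real transient source, cosmic-ray hit) ≈ 0.214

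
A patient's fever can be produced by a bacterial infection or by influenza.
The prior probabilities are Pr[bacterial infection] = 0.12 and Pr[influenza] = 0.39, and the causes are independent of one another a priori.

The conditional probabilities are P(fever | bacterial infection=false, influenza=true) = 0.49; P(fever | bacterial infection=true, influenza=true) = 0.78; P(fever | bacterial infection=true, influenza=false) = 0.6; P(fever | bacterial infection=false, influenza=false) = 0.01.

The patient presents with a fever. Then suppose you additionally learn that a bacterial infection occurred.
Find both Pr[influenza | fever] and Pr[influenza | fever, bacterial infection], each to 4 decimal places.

Pr[influenza | fever] ≈ 0.8059; Pr[influenza | fever, bacterial infection] ≈ 0.4539

Numerator (weight on configurations with influenza): 0.168168 + 0.036504 = 0.204672
Normalizer over all consistent configurations: 0.01*0.88*0.61 + 0.49*0.88*0.39 + 0.6*0.12*0.61 + 0.78*0.12*0.39 = 0.253960
Posterior = 0.204672 / 0.253960 ≈ 0.8059

Now condition on the additional information:
P(fever | bacterial infection) = 0.6×0.61 + 0.78×0.39 = 0.366000 + 0.304200 = 0.670200
Of this, 0.304200 comes from 0.78×0.39 (the influenza=true cases).
P(influenza | fever, bacterial infection) = 0.304200 / 0.670200 ≈ 0.4539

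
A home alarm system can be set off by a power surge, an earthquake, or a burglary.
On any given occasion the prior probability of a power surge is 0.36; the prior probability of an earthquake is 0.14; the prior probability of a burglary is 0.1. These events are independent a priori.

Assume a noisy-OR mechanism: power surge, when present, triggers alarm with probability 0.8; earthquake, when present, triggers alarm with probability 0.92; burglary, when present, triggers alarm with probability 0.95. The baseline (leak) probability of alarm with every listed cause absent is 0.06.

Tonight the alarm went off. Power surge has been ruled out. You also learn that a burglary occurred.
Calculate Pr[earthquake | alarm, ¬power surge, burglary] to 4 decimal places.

Under noisy-OR, P(alarm | causes) = 1 − (1−0.06)·∏(1−qᵢ) over the active causes.
Enumerate both values of earthquake and weight by the priors:
  P(alarm | ¬power surge, burglary) = 0.953·0.86 + 0.99624·0.14
        = 0.819580 + 0.139474 = 0.959054
The terms with earthquake present sum to 0.139474, so
  P(earthquake | alarm, ¬power surge, burglary) = 0.139474 / 0.959054 ≈ 0.1454

Pr[earthquake | alarm, ¬power surge, burglary] ≈ 0.1454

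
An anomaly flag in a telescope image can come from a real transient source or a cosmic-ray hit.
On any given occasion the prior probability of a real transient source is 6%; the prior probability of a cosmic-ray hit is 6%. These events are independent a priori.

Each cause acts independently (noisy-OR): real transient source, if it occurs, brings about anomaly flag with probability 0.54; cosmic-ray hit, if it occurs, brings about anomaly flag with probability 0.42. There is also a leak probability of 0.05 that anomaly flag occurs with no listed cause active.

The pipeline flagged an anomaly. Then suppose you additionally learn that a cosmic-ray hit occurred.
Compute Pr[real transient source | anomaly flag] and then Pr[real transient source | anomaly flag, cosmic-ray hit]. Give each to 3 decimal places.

Under noisy-OR, P(anomaly flag | causes) = 1 − (1−0.05)·∏(1−qᵢ) over the active causes.
Sum P(anomaly flag|·) weighted by the priors over the 4 (real transient source, cosmic-ray hit) configurations:
  P(anomaly flag) = 0.05*0.94*0.94 + 0.449*0.94*0.06 + 0.563*0.06*0.94 + 0.74654*0.06*0.06
        = 0.044180 + 0.025324 + 0.031753 + 0.002688 = 0.103945
The terms with real transient source present sum to 0.034441, so
  P(real transient source | anomaly flag) = 0.034441 / 0.103945 ≈ 0.331

With the extra evidence:
P(anomaly flag | cosmic-ray hit) = 0.449*0.94 + 0.74654*0.06 = 0.422060 + 0.044792 = 0.466852
The real transient source-present share is 0.74654*0.06 = 0.044792.
P(real transient source | anomaly flag, cosmic-ray hit) = 0.044792 / 0.466852 ≈ 0.096
Conditioning on cosmic-ray hit lowers the posterior on real transient source: the classic explaining-away effect in a common-effect structure.

Pr[real transient source | anomaly flag] ≈ 0.331; Pr[real transient source | anomaly flag, cosmic-ray hit] ≈ 0.096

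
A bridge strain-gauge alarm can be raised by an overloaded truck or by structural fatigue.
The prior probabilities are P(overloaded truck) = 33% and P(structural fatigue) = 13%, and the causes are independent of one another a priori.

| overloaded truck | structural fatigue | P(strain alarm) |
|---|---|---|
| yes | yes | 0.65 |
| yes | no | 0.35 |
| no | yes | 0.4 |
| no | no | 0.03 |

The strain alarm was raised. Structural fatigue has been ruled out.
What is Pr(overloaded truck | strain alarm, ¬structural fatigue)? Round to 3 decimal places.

Weight on overloaded truck=true, given the evidence: 0.35*0.33 = 0.115500
Normalizer over all consistent configurations: 0.03*0.67 + 0.35*0.33 = 0.135600
P(overloaded truck | strain alarm, ¬structural fatigue) = 0.115500/0.135600 ≈ 0.852

Pr(overloaded truck | strain alarm, ¬structural fatigue) ≈ 0.852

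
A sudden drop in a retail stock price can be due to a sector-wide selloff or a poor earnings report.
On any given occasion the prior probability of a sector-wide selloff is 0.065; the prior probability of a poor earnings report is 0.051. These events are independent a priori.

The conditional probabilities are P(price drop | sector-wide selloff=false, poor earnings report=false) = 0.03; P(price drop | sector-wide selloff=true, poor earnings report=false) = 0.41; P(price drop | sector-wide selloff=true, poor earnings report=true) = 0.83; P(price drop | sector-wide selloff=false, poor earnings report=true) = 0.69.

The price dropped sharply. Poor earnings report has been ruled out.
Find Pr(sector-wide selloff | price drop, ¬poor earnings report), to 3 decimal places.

Pr(sector-wide selloff | price drop, ¬poor earnings report) ≈ 0.487

P(price drop | ¬poor earnings report) = 0.03×0.935 + 0.41×0.065 = 0.028050 + 0.026650 = 0.054700
Of this, 0.026650 comes from 0.41×0.065 (the sector-wide selloff=true cases).
So P(sector-wide selloff | price drop, ¬poor earnings report) = 0.026650/0.054700 ≈ 0.487.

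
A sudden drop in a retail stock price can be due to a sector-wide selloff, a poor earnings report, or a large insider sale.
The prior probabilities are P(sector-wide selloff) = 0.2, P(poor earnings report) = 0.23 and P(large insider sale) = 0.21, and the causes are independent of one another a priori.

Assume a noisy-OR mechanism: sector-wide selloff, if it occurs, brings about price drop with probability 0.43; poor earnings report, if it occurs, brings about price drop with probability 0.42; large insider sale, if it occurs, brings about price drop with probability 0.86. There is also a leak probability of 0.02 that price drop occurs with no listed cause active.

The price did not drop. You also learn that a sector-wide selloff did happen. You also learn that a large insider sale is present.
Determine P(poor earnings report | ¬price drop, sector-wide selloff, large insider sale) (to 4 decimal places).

P(poor earnings report | ¬price drop, sector-wide selloff, large insider sale) ≈ 0.1477

Under noisy-OR, P(price drop | causes) = 1 − (1−0.02)·∏(1−qᵢ) over the active causes.
Numerator (weight on configurations with poor earnings report): 0.045358*0.23 = 0.010432
Normalizer over all consistent configurations: 0.078204*0.77 + 0.045358*0.23 = 0.070649
Posterior = 0.010432 / 0.070649 ≈ 0.1477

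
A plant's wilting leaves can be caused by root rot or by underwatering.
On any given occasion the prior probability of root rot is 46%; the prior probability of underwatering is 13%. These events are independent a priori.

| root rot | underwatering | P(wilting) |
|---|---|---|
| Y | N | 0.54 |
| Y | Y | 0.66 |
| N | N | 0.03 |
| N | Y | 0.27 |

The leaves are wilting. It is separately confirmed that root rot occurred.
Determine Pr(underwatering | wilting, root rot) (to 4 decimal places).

Pr(underwatering | wilting, root rot) ≈ 0.1544

Sum P(wilting|·) weighted by the priors over both values of underwatering:
  P(wilting | root rot) = 0.54·0.87 + 0.66·0.13
        = 0.469800 + 0.085800 = 0.555600
Keeping only the underwatering-present terms gives 0.085800, so
  P(underwatering | wilting, root rot) = 0.085800 / 0.555600 ≈ 0.1544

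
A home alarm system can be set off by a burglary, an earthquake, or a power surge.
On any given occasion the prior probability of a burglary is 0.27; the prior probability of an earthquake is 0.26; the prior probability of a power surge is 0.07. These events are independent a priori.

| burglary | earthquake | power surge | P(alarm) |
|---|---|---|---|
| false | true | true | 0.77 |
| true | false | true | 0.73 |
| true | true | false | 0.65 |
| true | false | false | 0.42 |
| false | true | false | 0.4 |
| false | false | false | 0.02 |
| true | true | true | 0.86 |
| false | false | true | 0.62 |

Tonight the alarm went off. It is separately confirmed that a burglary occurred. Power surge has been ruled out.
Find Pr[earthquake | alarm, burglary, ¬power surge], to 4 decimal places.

Pr[earthquake | alarm, burglary, ¬power surge] ≈ 0.3522

For the numerator, keep only earthquake=true terms: 0.65×0.26 = 0.169000
Normalizer over all consistent configurations: 0.42×0.74 + 0.65×0.26 = 0.479800
P(earthquake | alarm, burglary, ¬power surge) = 0.169000/0.479800 ≈ 0.3522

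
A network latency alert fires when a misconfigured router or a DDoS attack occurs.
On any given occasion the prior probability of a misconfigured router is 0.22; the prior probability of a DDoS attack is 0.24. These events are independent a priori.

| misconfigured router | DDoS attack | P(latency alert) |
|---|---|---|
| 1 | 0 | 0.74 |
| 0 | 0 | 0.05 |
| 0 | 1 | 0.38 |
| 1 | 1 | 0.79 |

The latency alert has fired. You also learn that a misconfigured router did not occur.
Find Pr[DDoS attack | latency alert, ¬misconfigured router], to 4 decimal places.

By total probability over both values of DDoS attack:
  P(latency alert | ¬misconfigured router) = 0.05·0.76 + 0.38·0.24
        = 0.038000 + 0.091200 = 0.129200
Keeping only the DDoS attack-present terms gives 0.091200, so
  P(DDoS attack | latency alert, ¬misconfigured router) = 0.091200 / 0.129200 ≈ 0.7059

Pr[DDoS attack | latency alert, ¬misconfigured router] ≈ 0.7059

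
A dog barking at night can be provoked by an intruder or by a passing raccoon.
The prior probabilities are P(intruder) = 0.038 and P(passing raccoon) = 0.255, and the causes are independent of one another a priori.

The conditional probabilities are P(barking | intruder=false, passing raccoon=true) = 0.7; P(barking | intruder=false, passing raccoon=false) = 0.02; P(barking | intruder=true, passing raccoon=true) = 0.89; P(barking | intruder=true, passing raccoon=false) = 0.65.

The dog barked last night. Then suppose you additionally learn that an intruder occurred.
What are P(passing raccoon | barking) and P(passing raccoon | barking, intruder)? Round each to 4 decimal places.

Enumerate the 4 (intruder, passing raccoon) configurations and weight by the priors:
  P(barking) = 0.02*0.962*0.745 + 0.7*0.962*0.255 + 0.65*0.038*0.745 + 0.89*0.038*0.255
        = 0.014334 + 0.171717 + 0.018402 + 0.008624 = 0.213077
Configurations with passing raccoon contribute 0.180341, so
  P(passing raccoon | barking) = 0.180341 / 0.213077 ≈ 0.8464

With the extra evidence:
Enumerate both values of passing raccoon and weight by the priors:
  P(barking | intruder) = 0.65*0.745 + 0.89*0.255
        = 0.484250 + 0.226950 = 0.711200
Configurations with passing raccoon contribute 0.226950, so
  P(passing raccoon | barking, intruder) = 0.226950 / 0.711200 ≈ 0.3191

P(passing raccoon | barking) ≈ 0.8464; P(passing raccoon | barking, intruder) ≈ 0.3191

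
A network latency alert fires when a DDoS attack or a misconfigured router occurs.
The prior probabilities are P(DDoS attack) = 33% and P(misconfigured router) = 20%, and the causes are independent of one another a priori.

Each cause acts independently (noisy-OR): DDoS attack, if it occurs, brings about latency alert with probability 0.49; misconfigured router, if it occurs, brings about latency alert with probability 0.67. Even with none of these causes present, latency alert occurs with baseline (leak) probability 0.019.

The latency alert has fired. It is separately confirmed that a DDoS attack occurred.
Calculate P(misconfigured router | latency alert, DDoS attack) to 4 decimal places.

Under noisy-OR, P(latency alert | causes) = 1 − (1−0.019)·∏(1−qᵢ) over the active causes.
For the numerator, keep only misconfigured router=true terms: 0.834898×0.2 = 0.166980
Denominator P(latency alert | DDoS attack): 0.49969×0.8 + 0.834898×0.2 = 0.566732
P(misconfigured router | latency alert, DDoS attack) = 0.166980/0.566732 ≈ 0.2946

P(misconfigured router | latency alert, DDoS attack) ≈ 0.2946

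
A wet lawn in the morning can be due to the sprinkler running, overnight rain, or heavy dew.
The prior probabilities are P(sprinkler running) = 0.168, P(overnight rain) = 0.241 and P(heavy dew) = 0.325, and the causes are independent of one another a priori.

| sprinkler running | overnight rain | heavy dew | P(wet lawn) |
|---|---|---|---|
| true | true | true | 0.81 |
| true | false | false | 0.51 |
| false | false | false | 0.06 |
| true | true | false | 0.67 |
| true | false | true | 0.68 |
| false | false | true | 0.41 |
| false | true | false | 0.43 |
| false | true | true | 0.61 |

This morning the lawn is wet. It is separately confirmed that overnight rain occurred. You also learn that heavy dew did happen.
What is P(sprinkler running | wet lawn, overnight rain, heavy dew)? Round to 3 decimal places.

P(sprinkler running | wet lawn, overnight rain, heavy dew) ≈ 0.211

For the numerator, keep only sprinkler running=true terms: 0.81×0.168 = 0.136080
The normalizing constant is 0.61×0.832 + 0.81×0.168 = 0.643600
P(sprinkler running | wet lawn, overnight rain, heavy dew) = 0.136080/0.643600 ≈ 0.211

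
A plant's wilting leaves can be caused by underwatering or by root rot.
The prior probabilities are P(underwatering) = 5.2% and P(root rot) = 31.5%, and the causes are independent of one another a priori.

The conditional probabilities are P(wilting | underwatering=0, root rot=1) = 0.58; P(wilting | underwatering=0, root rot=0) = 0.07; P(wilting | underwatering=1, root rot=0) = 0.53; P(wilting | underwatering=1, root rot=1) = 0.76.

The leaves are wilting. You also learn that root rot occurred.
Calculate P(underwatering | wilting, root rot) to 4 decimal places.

P(underwatering | wilting, root rot) ≈ 0.0671

P(wilting | root rot) = 0.58×0.948 + 0.76×0.052 = 0.549840 + 0.039520 = 0.589360
The underwatering-present share is 0.76×0.052 = 0.039520.
Hence the posterior is 0.039520/0.589360 ≈ 0.0671.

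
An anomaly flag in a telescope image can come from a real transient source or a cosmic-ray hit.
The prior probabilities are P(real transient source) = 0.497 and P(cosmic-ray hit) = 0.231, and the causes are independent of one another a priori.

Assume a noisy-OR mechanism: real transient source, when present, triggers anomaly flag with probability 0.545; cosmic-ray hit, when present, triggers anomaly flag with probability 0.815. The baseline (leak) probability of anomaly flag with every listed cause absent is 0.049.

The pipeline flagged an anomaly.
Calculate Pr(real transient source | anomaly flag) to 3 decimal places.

Under noisy-OR, P(anomaly flag | causes) = 1 − (1−0.049)·∏(1−qᵢ) over the active causes.
P(anomaly flag) = 0.049×0.503×0.769 + 0.824065×0.503×0.231 + 0.567295×0.497×0.769 + 0.91995×0.497×0.231 = 0.018954 + 0.095751 + 0.216816 + 0.105617 = 0.437138
Of this, 0.322433 comes from 0.216816 + 0.105617 (the real transient source=true cases).
So P(real transient source | anomaly flag) = 0.322433/0.437138 ≈ 0.738.

Pr(real transient source | anomaly flag) ≈ 0.738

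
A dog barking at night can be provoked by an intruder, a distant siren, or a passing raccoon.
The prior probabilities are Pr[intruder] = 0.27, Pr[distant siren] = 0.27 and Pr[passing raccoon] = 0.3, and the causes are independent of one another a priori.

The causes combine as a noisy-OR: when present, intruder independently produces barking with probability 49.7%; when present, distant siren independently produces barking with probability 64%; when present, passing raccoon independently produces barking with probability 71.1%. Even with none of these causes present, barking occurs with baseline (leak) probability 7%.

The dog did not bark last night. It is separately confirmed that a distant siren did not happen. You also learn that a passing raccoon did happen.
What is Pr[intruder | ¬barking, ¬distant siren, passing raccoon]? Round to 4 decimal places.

Pr[intruder | ¬barking, ¬distant siren, passing raccoon] ≈ 0.1569

Under noisy-OR, P(barking | causes) = 1 − (1−0.07)·∏(1−qᵢ) over the active causes.
Weight on intruder=true, given the evidence: 0.135191×0.27 = 0.036502
Normalizer over all consistent configurations: 0.26877×0.73 + 0.135191×0.27 = 0.232704
P(intruder | ¬barking, ¬distant siren, passing raccoon) = 0.036502/0.232704 ≈ 0.1569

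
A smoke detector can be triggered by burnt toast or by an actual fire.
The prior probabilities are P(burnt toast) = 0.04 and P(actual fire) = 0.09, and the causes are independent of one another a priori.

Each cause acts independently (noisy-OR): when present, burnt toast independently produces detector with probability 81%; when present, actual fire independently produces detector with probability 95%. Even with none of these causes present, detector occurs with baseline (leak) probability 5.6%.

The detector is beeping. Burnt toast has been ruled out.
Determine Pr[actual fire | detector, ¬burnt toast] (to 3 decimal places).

Pr[actual fire | detector, ¬burnt toast] ≈ 0.627

Under noisy-OR, P(detector | causes) = 1 − (1−0.056)·∏(1−qᵢ) over the active causes.
Numerator (weight on configurations with actual fire): 0.9528×0.09 = 0.085752
Denominator P(detector | ¬burnt toast): 0.056×0.91 + 0.9528×0.09 = 0.136712
Posterior = 0.085752 / 0.136712 ≈ 0.627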